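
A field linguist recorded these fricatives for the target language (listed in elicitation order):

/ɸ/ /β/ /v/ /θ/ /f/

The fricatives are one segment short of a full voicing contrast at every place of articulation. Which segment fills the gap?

/ð/

place of articulation  voiceless  voiced  
bilabial          ɸ         β       
labiodental       f         v       
dental            θ         —       
The dental row has no voiced member, so the gap is the voiced dental fricative /ð/.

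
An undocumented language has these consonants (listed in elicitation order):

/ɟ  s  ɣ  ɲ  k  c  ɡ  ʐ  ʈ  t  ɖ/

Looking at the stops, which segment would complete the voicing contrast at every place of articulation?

/d/

alveolar: voiceless /t/, voiced —.
retroflex: voiceless /ʈ/, voiced /ɖ/.
palatal: voiceless /c/, voiced /ɟ/.
velar: voiceless /k/, voiced /ɡ/.
The alveolar row has no voiced member, so the gap is the voiced alveolar stop /d/.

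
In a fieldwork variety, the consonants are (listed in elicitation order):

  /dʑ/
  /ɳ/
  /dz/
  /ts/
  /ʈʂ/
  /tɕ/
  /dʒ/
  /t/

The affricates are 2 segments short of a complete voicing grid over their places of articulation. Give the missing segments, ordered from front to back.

Voiceless: /ts/ (alveolar), /ʈʂ/ (retroflex), /tɕ/ (alveolo-palatal).
Voiced: /dz/ (alveolar), /dʒ/ (postalveolar), /dʑ/ (alveolo-palatal).
Gaps, from front to back: postalveolar lacks voiceless (/tʃ/); retroflex lacks voiced (/ɖʐ/).

/tʃ/, /ɖʐ/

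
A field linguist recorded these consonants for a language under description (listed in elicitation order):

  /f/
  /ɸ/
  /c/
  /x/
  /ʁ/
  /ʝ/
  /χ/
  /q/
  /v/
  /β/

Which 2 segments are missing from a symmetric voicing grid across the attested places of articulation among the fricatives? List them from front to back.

/ç/, /ɣ/

Voiceless: /ɸ/ (bilabial), /f/ (labiodental), /x/ (velar), /χ/ (uvular).
Voiced: /β/ (bilabial), /v/ (labiodental), /ʝ/ (palatal), /ʁ/ (uvular).
Gaps, from front to back: palatal lacks voiceless (/ç/); velar lacks voiced (/ɣ/).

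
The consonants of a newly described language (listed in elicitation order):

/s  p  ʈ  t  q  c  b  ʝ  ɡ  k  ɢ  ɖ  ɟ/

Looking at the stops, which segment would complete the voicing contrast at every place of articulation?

bilabial: voiceless /p/, voiced /b/.
alveolar: voiceless /t/, voiced —.
retroflex: voiceless /ʈ/, voiced /ɖ/.
palatal: voiceless /c/, voiced /ɟ/.
velar: voiceless /k/, voiced /ɡ/.
uvular: voiceless /q/, voiced /ɢ/.
The alveolar row has no voiced member, so the gap is the voiced alveolar stop /d/.

/d/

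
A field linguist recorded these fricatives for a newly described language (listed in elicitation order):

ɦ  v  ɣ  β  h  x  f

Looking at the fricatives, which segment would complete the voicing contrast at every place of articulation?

place of articulation  voiceless  voiced  
bilabial          —         β       
labiodental       f         v       
velar             x         ɣ       
glottal           h         ɦ       
The bilabial row has no voiceless member, so the gap is the voiceless bilabial fricative /ɸ/.

/ɸ/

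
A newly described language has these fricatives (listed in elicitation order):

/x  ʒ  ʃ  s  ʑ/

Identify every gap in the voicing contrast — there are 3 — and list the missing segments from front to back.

/z/, /ɕ/, /ɣ/

alveolar: voiceless /s/, voiced —.
postalveolar: voiceless /ʃ/, voiced /ʒ/.
alveolo-palatal: voiceless —, voiced /ʑ/.
velar: voiceless /x/, voiced —.
Gaps, from front to back: alveolar lacks voiced (/z/); alveolo-palatal lacks voiceless (/ɕ/); velar lacks voiced (/ɣ/).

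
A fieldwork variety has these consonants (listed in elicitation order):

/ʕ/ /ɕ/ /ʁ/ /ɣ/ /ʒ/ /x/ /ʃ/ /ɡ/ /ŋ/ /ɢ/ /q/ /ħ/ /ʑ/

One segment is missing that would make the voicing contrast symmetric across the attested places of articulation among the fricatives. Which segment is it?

postalveolar: voiceless /ʃ/, voiced /ʒ/.
alveolo-palatal: voiceless /ɕ/, voiced /ʑ/.
velar: voiceless /x/, voiced /ɣ/.
uvular: voiceless —, voiced /ʁ/.
pharyngeal: voiceless /ħ/, voiced /ʕ/.
The uvular row has no voiceless member, so the gap is the voiceless uvular fricative /χ/.

/χ/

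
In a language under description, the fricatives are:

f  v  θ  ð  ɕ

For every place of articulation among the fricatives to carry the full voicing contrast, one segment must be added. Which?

place of articulation  voiceless  voiced  
labiodental       f         v       
dental            θ         ð       
alveolo-palatal   ɕ         —       
The alveolo-palatal row has no voiced member, so the gap is the voiced alveolo-palatal fricative /ʑ/.

/ʑ/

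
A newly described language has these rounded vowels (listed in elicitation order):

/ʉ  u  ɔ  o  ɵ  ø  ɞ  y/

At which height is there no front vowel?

low-mid

Front: /y/ (high), /ø/ (high-mid).
Central: /ʉ/ (high), /ɵ/ (high-mid), /ɞ/ (low-mid).
Back: /u/ (high), /o/ (high-mid), /ɔ/ (low-mid).
Every height has a front member except low-mid, where /œ/ would be expected.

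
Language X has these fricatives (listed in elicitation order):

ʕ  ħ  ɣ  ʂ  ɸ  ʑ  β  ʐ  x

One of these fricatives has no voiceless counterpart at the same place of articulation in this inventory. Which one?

/ʑ/

Bilabial: /ɸ/ ~ /β/
Retroflex: /ʂ/ ~ /ʐ/
Velar: /x/ ~ /ɣ/
Pharyngeal: /ħ/ ~ /ʕ/
Alveolo-palatal: only /ʑ/ (voiced); no voiceless partner.
So /ʑ/ is the unpaired segment.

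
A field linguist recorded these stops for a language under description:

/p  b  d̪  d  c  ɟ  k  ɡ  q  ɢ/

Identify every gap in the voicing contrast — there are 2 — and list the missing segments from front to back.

Voiceless: /p/ (bilabial), /c/ (palatal), /k/ (velar), /q/ (uvular).
Voiced: /b/ (bilabial), /d̪/ (dental), /d/ (alveolar), /ɟ/ (palatal), /ɡ/ (velar), /ɢ/ (uvular).
Gaps, from front to back: dental lacks voiceless (/t̪/); alveolar lacks voiceless (/t/).

/t̪/, /t/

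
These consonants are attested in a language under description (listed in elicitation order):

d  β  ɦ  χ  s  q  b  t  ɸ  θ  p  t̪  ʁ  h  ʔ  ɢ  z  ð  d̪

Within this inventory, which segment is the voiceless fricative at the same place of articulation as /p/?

/p/ is a voiceless bilabial stop.
The voiceless fricative at the same place is a voiceless bilabial fricative — in this inventory, /ɸ/.

/ɸ/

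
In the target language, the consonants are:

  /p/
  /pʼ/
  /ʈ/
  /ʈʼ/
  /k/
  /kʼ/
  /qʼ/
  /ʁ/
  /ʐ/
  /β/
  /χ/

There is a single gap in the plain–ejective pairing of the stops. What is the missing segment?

Plain: /p/ (bilabial), /ʈ/ (retroflex), /k/ (velar).
Ejective: /pʼ/ (bilabial), /ʈʼ/ (retroflex), /kʼ/ (velar), /qʼ/ (uvular).
The uvular row has no plain member, so the gap is the plain uvular stop /q/.

/q/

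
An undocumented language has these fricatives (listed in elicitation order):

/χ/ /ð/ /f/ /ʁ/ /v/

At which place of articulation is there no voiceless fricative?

dental

Voiceless: /f/ (labiodental), /χ/ (uvular).
Voiced: /v/ (labiodental), /ð/ (dental), /ʁ/ (uvular).
Every place of articulation has a voiceless member except dental, where /θ/ would be expected.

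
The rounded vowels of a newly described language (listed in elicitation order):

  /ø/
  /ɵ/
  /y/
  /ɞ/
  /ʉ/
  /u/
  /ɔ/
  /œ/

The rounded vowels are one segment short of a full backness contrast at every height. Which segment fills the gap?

/o/

Front: /y/ (high), /ø/ (high-mid), /œ/ (low-mid).
Central: /ʉ/ (high), /ɵ/ (high-mid), /ɞ/ (low-mid).
Back: /u/ (high), /ɔ/ (low-mid).
The high-mid row has no back member, so the gap is the high-mid back rounded vowel /o/.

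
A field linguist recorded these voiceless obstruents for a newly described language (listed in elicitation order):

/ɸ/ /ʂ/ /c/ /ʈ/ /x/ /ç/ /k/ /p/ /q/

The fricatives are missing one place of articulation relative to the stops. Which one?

bilabial: stop /p/, fricative /ɸ/.
retroflex: stop /ʈ/, fricative /ʂ/.
palatal: stop /c/, fricative /ç/.
velar: stop /k/, fricative /x/.
uvular: stop /q/, fricative —.
Every place of articulation has a fricative member except uvular, where /χ/ would be expected.

uvular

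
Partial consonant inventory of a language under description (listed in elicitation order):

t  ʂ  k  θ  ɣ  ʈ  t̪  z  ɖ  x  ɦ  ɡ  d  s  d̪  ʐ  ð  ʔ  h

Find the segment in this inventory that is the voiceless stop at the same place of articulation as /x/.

/x/ is a voiceless velar fricative.
The voiceless stop at the same place is a voiceless velar stop — in this inventory, /k/.

/k/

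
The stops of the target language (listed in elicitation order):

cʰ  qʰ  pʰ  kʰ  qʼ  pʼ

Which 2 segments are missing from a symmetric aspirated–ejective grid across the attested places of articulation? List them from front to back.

place of articulation  aspirated  ejective
bilabial          pʰ        pʼ      
palatal           cʰ        —       
velar             kʰ        —       
uvular            qʰ        qʼ      
Gaps, from front to back: palatal lacks ejective (/cʼ/); velar lacks ejective (/kʼ/).

/cʼ/, /kʼ/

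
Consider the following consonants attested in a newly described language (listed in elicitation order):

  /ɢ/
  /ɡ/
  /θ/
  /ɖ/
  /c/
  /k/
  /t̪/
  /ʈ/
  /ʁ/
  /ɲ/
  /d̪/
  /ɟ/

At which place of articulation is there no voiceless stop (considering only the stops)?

uvular

place of articulation  voiceless  voiced  
dental            t̪        d̪      
retroflex         ʈ         ɖ       
palatal           c         ɟ       
velar             k         ɡ       
uvular            —         ɢ       
Every place of articulation has a voiceless member except uvular, where /q/ would be expected.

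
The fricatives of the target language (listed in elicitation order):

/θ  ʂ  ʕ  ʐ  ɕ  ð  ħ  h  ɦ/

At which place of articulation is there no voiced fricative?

place of articulation  voiceless  voiced  
dental            θ         ð       
retroflex         ʂ         ʐ       
alveolo-palatal   ɕ         —       
pharyngeal        ħ         ʕ       
glottal           h         ɦ       
Every place of articulation has a voiced member except alveolo-palatal, where /ʑ/ would be expected.

alveolo-palatal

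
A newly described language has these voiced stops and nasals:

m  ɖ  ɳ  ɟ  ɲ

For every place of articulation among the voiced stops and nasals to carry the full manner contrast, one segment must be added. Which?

bilabial: oral stop —, nasal /m/.
retroflex: oral stop /ɖ/, nasal /ɳ/.
palatal: oral stop /ɟ/, nasal /ɲ/.
The bilabial row has no oral stop member, so the gap is the bilabial oral stop /b/.

/b/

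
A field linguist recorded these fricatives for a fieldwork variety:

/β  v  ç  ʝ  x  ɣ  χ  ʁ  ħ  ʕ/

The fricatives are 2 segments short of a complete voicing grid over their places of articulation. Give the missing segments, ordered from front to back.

/ɸ/, /f/

Voiceless: /ç/ (palatal), /x/ (velar), /χ/ (uvular), /ħ/ (pharyngeal).
Voiced: /β/ (bilabial), /v/ (labiodental), /ʝ/ (palatal), /ɣ/ (velar), /ʁ/ (uvular), /ʕ/ (pharyngeal).
Gaps, from front to back: bilabial lacks voiceless (/ɸ/); labiodental lacks voiceless (/f/).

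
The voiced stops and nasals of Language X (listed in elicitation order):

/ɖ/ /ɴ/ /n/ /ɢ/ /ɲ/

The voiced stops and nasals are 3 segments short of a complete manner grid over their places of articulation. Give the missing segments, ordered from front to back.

alveolar: oral stop —, nasal /n/.
retroflex: oral stop /ɖ/, nasal —.
palatal: oral stop —, nasal /ɲ/.
uvular: oral stop /ɢ/, nasal /ɴ/.
Gaps, from front to back: alveolar lacks oral stop (/d/); retroflex lacks nasal (/ɳ/); palatal lacks oral stop (/ɟ/).

/d/, /ɳ/, /ɟ/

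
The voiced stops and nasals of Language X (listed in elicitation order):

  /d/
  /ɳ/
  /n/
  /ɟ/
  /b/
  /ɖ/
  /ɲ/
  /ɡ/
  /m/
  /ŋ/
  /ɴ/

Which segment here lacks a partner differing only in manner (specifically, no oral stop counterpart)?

Bilabial: /b/ ~ /m/
Alveolar: /d/ ~ /n/
Retroflex: /ɖ/ ~ /ɳ/
Palatal: /ɟ/ ~ /ɲ/
Velar: /ɡ/ ~ /ŋ/
Uvular: only /ɴ/ (nasal); no oral stop partner.
So /ɴ/ is the unpaired segment.

/ɴ/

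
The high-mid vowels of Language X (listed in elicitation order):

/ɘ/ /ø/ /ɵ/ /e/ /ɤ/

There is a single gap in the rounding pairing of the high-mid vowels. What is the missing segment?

/o/

front: unrounded /e/, rounded /ø/.
central: unrounded /ɘ/, rounded /ɵ/.
back: unrounded /ɤ/, rounded —.
The back row has no rounded member, so the gap is the back rounded vowel /o/.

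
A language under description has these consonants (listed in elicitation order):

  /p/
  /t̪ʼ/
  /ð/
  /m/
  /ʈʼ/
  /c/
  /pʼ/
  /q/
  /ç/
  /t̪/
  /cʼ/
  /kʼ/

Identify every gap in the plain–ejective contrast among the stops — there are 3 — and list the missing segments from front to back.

Plain: /p/ (bilabial), /t̪/ (dental), /c/ (palatal), /q/ (uvular).
Ejective: /pʼ/ (bilabial), /t̪ʼ/ (dental), /ʈʼ/ (retroflex), /cʼ/ (palatal), /kʼ/ (velar).
Gaps, from front to back: retroflex lacks plain (/ʈ/); velar lacks plain (/k/); uvular lacks ejective (/qʼ/).

/ʈ/, /k/, /qʼ/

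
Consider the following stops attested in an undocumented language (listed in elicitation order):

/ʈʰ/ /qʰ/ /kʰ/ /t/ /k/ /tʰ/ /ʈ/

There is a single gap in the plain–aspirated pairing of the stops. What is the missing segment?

/q/

place of articulation  plain     aspirated
alveolar          t         tʰ      
retroflex         ʈ         ʈʰ      
velar             k         kʰ      
uvular            —         qʰ      
The uvular row has no plain member, so the gap is the plain uvular stop /q/.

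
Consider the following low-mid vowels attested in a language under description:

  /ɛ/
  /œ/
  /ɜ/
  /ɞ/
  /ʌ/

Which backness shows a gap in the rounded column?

back

Unrounded: /ɛ/ (front), /ɜ/ (central), /ʌ/ (back).
Rounded: /œ/ (front), /ɞ/ (central).
Every backness has a rounded member except back, where /ɔ/ would be expected.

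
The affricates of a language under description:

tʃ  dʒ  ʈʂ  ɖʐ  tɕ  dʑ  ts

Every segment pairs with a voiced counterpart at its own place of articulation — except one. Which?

/ts/

Postalveolar: /tʃ/ ~ /dʒ/
Retroflex: /ʈʂ/ ~ /ɖʐ/
Alveolo-palatal: /tɕ/ ~ /dʑ/
Alveolar: only /ts/ (voiceless); no voiced partner.
So /ts/ is the unpaired segment.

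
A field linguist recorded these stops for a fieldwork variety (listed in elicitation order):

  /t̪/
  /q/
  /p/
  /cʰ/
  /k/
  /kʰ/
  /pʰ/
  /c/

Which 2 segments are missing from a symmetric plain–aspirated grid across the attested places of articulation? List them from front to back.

place of articulation  plain     aspirated
bilabial          p         pʰ      
dental            t̪        —       
palatal           c         cʰ      
velar             k         kʰ      
uvular            q         —       
Gaps, from front to back: dental lacks aspirated (/t̪ʰ/); uvular lacks aspirated (/qʰ/).

/t̪ʰ/, /qʰ/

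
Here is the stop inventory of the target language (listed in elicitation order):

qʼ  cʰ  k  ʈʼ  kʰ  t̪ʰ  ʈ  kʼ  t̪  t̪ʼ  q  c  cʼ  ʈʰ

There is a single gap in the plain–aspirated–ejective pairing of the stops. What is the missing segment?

/qʰ/

place of articulation  plain     aspirated  ejective
dental            t̪        t̪ʰ       t̪ʼ     
retroflex         ʈ         ʈʰ        ʈʼ      
palatal           c         cʰ        cʼ      
velar             k         kʰ        kʼ      
uvular            q         —         qʼ      
The uvular row has no aspirated member, so the gap is the aspirated uvular stop /qʰ/.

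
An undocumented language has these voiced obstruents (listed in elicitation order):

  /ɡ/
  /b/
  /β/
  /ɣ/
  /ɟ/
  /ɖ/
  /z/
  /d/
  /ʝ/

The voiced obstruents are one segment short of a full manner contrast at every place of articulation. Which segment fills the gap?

/ʐ/

place of articulation  stop      fricative
bilabial          b         β       
alveolar          d         z       
retroflex         ɖ         —       
palatal           ɟ         ʝ       
velar             ɡ         ɣ       
The retroflex row has no fricative member, so the gap is the retroflex fricative /ʐ/.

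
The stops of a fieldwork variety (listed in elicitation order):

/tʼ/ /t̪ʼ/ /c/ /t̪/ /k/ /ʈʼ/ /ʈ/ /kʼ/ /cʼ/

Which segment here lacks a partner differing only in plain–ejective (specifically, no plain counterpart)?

Dental: /t̪/ ~ /t̪ʼ/
Retroflex: /ʈ/ ~ /ʈʼ/
Palatal: /c/ ~ /cʼ/
Velar: /k/ ~ /kʼ/
Alveolar: only /tʼ/ (ejective); no plain partner.
So /tʼ/ is the unpaired segment.

/tʼ/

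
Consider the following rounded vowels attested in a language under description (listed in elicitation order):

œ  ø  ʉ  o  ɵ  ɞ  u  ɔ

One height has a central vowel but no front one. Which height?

height            front     central   back    
high              —         ʉ         u       
high-mid          ø         ɵ         o       
low-mid           œ         ɞ         ɔ       
Every height has a front member except high, where /y/ would be expected.

high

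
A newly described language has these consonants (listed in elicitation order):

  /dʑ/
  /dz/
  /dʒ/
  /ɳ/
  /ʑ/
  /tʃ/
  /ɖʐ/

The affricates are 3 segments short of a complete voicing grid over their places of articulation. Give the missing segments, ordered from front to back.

Voiceless: /tʃ/ (postalveolar).
Voiced: /dz/ (alveolar), /dʒ/ (postalveolar), /ɖʐ/ (retroflex), /dʑ/ (alveolo-palatal).
Gaps, from front to back: alveolar lacks voiceless (/ts/); retroflex lacks voiceless (/ʈʂ/); alveolo-palatal lacks voiceless (/tɕ/).

/ts/, /ʈʂ/, /tɕ/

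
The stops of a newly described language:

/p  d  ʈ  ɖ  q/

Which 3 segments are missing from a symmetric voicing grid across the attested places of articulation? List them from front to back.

Voiceless: /p/ (bilabial), /ʈ/ (retroflex), /q/ (uvular).
Voiced: /d/ (alveolar), /ɖ/ (retroflex).
Gaps, from front to back: bilabial lacks voiced (/b/); alveolar lacks voiceless (/t/); uvular lacks voiced (/ɢ/).

/b/, /t/, /ɢ/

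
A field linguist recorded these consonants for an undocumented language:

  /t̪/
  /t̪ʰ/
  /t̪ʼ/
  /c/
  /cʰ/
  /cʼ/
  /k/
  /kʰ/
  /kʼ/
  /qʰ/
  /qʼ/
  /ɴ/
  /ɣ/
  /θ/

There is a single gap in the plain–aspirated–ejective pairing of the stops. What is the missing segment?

/q/

place of articulation  plain     aspirated  ejective
dental            t̪        t̪ʰ       t̪ʼ     
palatal           c         cʰ        cʼ      
velar             k         kʰ        kʼ      
uvular            —         qʰ        qʼ      
The uvular row has no plain member, so the gap is the plain uvular stop /q/.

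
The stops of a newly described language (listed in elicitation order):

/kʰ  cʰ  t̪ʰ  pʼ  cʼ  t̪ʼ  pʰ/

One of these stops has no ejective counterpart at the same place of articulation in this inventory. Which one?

/kʰ/

Bilabial: /pʰ/ ~ /pʼ/
Dental: /t̪ʰ/ ~ /t̪ʼ/
Palatal: /cʰ/ ~ /cʼ/
Velar: only /kʰ/ (aspirated); no ejective partner.
So /kʰ/ is the unpaired segment.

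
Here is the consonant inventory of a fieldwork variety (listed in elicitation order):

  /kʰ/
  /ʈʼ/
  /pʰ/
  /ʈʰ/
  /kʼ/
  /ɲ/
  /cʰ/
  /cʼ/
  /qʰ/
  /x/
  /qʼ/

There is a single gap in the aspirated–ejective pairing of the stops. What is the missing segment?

/pʼ/

place of articulation  aspirated  ejective
bilabial          pʰ        —       
retroflex         ʈʰ        ʈʼ      
palatal           cʰ        cʼ      
velar             kʰ        kʼ      
uvular            qʰ        qʼ      
The bilabial row has no ejective member, so the gap is the ejective bilabial stop /pʼ/.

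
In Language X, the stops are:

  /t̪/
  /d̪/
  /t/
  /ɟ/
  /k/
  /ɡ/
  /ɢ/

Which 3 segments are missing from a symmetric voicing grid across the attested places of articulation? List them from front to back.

/d/, /c/, /q/

dental: voiceless /t̪/, voiced /d̪/.
alveolar: voiceless /t/, voiced —.
palatal: voiceless —, voiced /ɟ/.
velar: voiceless /k/, voiced /ɡ/.
uvular: voiceless —, voiced /ɢ/.
Gaps, from front to back: alveolar lacks voiced (/d/); palatal lacks voiceless (/c/); uvular lacks voiceless (/q/).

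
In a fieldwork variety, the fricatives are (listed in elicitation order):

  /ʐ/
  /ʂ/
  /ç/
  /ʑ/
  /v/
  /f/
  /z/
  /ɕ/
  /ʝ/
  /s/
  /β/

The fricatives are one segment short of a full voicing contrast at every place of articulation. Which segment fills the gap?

place of articulation  voiceless  voiced  
bilabial          —         β       
labiodental       f         v       
alveolar          s         z       
retroflex         ʂ         ʐ       
alveolo-palatal   ɕ         ʑ       
palatal           ç         ʝ       
The bilabial row has no voiceless member, so the gap is the voiceless bilabial fricative /ɸ/.

/ɸ/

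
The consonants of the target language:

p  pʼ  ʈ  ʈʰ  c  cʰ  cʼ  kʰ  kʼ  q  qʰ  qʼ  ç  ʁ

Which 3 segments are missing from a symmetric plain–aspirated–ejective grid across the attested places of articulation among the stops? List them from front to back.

bilabial: plain /p/, aspirated —, ejective /pʼ/.
retroflex: plain /ʈ/, aspirated /ʈʰ/, ejective —.
palatal: plain /c/, aspirated /cʰ/, ejective /cʼ/.
velar: plain —, aspirated /kʰ/, ejective /kʼ/.
uvular: plain /q/, aspirated /qʰ/, ejective /qʼ/.
Gaps, from front to back: bilabial lacks aspirated (/pʰ/); retroflex lacks ejective (/ʈʼ/); velar lacks plain (/k/).

/pʰ/, /ʈʼ/, /k/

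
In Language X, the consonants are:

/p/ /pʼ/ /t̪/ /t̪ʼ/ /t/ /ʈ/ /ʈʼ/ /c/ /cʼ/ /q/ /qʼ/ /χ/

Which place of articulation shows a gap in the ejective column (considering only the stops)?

bilabial: plain /p/, ejective /pʼ/.
dental: plain /t̪/, ejective /t̪ʼ/.
alveolar: plain /t/, ejective —.
retroflex: plain /ʈ/, ejective /ʈʼ/.
palatal: plain /c/, ejective /cʼ/.
uvular: plain /q/, ejective /qʼ/.
Every place of articulation has an ejective member except alveolar, where /tʼ/ would be expected.

alveolar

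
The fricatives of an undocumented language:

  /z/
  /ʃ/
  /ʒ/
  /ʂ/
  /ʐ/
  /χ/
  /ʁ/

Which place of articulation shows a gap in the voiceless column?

place of articulation  voiceless  voiced  
alveolar          —         z       
postalveolar      ʃ         ʒ       
retroflex         ʂ         ʐ       
uvular            χ         ʁ       
Every place of articulation has a voiceless member except alveolar, where /s/ would be expected.

alveolar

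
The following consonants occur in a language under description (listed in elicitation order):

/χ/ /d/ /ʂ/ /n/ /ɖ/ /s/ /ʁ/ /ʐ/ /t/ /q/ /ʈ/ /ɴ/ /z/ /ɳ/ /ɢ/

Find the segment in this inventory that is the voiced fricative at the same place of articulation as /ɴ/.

/ʁ/

/ɴ/ is an uvular nasal.
The voiced fricative at the same place is a voiced uvular fricative — in this inventory, /ʁ/.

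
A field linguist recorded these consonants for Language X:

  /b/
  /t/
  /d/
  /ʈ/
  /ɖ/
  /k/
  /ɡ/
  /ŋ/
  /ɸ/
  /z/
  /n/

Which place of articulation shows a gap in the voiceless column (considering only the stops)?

bilabial

place of articulation  voiceless  voiced  
bilabial          —         b       
alveolar          t         d       
retroflex         ʈ         ɖ       
velar             k         ɡ       
Every place of articulation has a voiceless member except bilabial, where /p/ would be expected.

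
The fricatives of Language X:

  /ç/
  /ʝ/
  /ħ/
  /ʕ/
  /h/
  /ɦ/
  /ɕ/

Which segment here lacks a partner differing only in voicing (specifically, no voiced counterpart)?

Palatal: /ç/ ~ /ʝ/
Pharyngeal: /ħ/ ~ /ʕ/
Glottal: /h/ ~ /ɦ/
Alveolo-palatal: only /ɕ/ (voiceless); no voiced partner.
So /ɕ/ is the unpaired segment.

/ɕ/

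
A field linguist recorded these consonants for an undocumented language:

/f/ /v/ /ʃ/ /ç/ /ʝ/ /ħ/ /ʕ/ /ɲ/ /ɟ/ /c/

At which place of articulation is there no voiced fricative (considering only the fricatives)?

postalveolar

place of articulation  voiceless  voiced  
labiodental       f         v       
postalveolar      ʃ         —       
palatal           ç         ʝ       
pharyngeal        ħ         ʕ       
Every place of articulation has a voiced member except postalveolar, where /ʒ/ would be expected.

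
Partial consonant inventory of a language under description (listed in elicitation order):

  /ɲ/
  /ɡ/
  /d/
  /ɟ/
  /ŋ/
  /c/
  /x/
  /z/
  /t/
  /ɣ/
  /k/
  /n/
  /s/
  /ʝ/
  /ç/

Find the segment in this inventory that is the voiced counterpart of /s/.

/z/

/s/ is a voiceless alveolar fricative.
The voiced counterpart is a voiced alveolar fricative — in this inventory, /z/.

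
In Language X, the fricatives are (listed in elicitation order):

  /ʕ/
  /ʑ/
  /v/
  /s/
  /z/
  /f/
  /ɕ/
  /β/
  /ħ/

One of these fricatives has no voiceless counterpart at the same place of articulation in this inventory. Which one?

Labiodental: /f/ ~ /v/
Alveolar: /s/ ~ /z/
Alveolo-palatal: /ɕ/ ~ /ʑ/
Pharyngeal: /ħ/ ~ /ʕ/
Bilabial: only /β/ (voiced); no voiceless partner.
So /β/ is the unpaired segment.

/β/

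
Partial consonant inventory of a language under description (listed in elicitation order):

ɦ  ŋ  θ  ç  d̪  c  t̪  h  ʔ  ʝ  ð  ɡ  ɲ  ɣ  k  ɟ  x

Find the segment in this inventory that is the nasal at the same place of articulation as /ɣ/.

/ɣ/ is a voiced velar fricative.
The nasal at the same place is a velar nasal — in this inventory, /ŋ/.

/ŋ/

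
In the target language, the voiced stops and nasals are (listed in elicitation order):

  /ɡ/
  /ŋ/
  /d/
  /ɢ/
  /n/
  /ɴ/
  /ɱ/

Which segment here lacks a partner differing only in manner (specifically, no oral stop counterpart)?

/ɱ/

Alveolar: /d/ ~ /n/
Velar: /ɡ/ ~ /ŋ/
Uvular: /ɢ/ ~ /ɴ/
Labiodental: only /ɱ/ (nasal); no oral stop partner.
So /ɱ/ is the unpaired segment.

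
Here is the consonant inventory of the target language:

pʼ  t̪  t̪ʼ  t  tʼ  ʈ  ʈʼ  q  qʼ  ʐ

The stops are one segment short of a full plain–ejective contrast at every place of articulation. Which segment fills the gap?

/p/

place of articulation  plain     ejective
bilabial          —         pʼ      
dental            t̪        t̪ʼ     
alveolar          t         tʼ      
retroflex         ʈ         ʈʼ      
uvular            q         qʼ      
The bilabial row has no plain member, so the gap is the plain bilabial stop /p/.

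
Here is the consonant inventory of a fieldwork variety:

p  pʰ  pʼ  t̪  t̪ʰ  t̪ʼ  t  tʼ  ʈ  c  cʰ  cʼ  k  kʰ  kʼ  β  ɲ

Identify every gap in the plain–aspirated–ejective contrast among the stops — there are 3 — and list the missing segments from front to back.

Plain: /p/ (bilabial), /t̪/ (dental), /t/ (alveolar), /ʈ/ (retroflex), /c/ (palatal), /k/ (velar).
Aspirated: /pʰ/ (bilabial), /t̪ʰ/ (dental), /cʰ/ (palatal), /kʰ/ (velar).
Ejective: /pʼ/ (bilabial), /t̪ʼ/ (dental), /tʼ/ (alveolar), /cʼ/ (palatal), /kʼ/ (velar).
Gaps, from front to back: alveolar lacks aspirated (/tʰ/); retroflex lacks aspirated (/ʈʰ/); retroflex lacks ejective (/ʈʼ/).

/tʰ/, /ʈʰ/, /ʈʼ/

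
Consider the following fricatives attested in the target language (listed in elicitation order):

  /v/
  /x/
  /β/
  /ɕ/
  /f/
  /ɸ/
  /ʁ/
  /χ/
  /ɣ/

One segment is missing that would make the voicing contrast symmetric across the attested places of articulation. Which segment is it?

Voiceless: /ɸ/ (bilabial), /f/ (labiodental), /ɕ/ (alveolo-palatal), /x/ (velar), /χ/ (uvular).
Voiced: /β/ (bilabial), /v/ (labiodental), /ɣ/ (velar), /ʁ/ (uvular).
The alveolo-palatal row has no voiced member, so the gap is the voiced alveolo-palatal fricative /ʑ/.

/ʑ/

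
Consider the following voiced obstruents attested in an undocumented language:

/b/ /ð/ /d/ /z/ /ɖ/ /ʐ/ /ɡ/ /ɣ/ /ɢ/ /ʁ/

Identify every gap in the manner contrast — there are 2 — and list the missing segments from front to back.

bilabial: stop /b/, fricative —.
dental: stop —, fricative /ð/.
alveolar: stop /d/, fricative /z/.
retroflex: stop /ɖ/, fricative /ʐ/.
velar: stop /ɡ/, fricative /ɣ/.
uvular: stop /ɢ/, fricative /ʁ/.
Gaps, from front to back: bilabial lacks fricative (/β/); dental lacks stop (/d̪/).

/β/, /d̪/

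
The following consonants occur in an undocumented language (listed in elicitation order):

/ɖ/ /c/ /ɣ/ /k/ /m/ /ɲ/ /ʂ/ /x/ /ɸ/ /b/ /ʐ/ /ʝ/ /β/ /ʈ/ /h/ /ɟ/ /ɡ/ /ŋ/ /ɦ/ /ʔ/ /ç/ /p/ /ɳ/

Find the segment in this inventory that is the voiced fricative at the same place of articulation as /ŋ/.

/ŋ/ is a velar nasal.
The voiced fricative at the same place is a voiced velar fricative — in this inventory, /ɣ/.

/ɣ/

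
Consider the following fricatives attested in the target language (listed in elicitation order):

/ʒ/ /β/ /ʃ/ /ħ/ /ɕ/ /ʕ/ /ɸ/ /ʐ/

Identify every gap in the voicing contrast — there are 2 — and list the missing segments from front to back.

/ʂ/, /ʑ/

bilabial: voiceless /ɸ/, voiced /β/.
postalveolar: voiceless /ʃ/, voiced /ʒ/.
retroflex: voiceless —, voiced /ʐ/.
alveolo-palatal: voiceless /ɕ/, voiced —.
pharyngeal: voiceless /ħ/, voiced /ʕ/.
Gaps, from front to back: retroflex lacks voiceless (/ʂ/); alveolo-palatal lacks voiced (/ʑ/).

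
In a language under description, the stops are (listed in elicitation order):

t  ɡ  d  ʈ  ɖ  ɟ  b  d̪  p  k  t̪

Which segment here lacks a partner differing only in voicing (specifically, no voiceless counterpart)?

Bilabial: /p/ ~ /b/
Dental: /t̪/ ~ /d̪/
Alveolar: /t/ ~ /d/
Retroflex: /ʈ/ ~ /ɖ/
Velar: /k/ ~ /ɡ/
Palatal: only /ɟ/ (voiced); no voiceless partner.
So /ɟ/ is the unpaired segment.

/ɟ/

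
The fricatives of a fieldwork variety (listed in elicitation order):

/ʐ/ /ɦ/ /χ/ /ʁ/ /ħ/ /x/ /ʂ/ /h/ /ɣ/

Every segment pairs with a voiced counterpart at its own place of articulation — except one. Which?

Retroflex: /ʂ/ ~ /ʐ/
Velar: /x/ ~ /ɣ/
Uvular: /χ/ ~ /ʁ/
Glottal: /h/ ~ /ɦ/
Pharyngeal: only /ħ/ (voiceless); no voiced partner.
So /ħ/ is the unpaired segment.

/ħ/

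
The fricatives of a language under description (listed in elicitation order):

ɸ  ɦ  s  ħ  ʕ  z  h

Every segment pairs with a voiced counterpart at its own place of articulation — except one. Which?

Alveolar: /s/ ~ /z/
Pharyngeal: /ħ/ ~ /ʕ/
Glottal: /h/ ~ /ɦ/
Bilabial: only /ɸ/ (voiceless); no voiced partner.
So /ɸ/ is the unpaired segment.

/ɸ/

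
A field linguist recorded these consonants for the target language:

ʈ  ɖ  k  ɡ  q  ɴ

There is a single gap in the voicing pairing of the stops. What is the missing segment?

/ɢ/

place of articulation  voiceless  voiced  
retroflex         ʈ         ɖ       
velar             k         ɡ       
uvular            q         —       
The uvular row has no voiced member, so the gap is the voiced uvular stop /ɢ/.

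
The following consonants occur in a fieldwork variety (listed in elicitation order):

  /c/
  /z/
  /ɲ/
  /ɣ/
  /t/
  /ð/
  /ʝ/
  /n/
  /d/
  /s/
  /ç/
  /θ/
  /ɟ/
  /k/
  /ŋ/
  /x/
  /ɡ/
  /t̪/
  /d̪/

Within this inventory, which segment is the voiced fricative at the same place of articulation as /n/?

/n/ is an alveolar nasal.
The voiced fricative at the same place is a voiced alveolar fricative — in this inventory, /z/.

/z/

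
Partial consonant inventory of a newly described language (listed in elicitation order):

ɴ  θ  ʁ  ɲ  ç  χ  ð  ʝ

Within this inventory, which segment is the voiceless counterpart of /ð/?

/ð/ is a voiced dental fricative.
The voiceless counterpart is a voiceless dental fricative — in this inventory, /θ/.

/θ/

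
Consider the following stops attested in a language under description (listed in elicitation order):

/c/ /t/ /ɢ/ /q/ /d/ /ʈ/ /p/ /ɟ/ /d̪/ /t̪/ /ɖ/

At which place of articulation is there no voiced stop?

bilabial: voiceless /p/, voiced —.
dental: voiceless /t̪/, voiced /d̪/.
alveolar: voiceless /t/, voiced /d/.
retroflex: voiceless /ʈ/, voiced /ɖ/.
palatal: voiceless /c/, voiced /ɟ/.
uvular: voiceless /q/, voiced /ɢ/.
Every place of articulation has a voiced member except bilabial, where /b/ would be expected.

bilabial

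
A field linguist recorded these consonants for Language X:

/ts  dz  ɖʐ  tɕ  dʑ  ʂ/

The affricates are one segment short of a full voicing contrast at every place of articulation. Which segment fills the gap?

/ʈʂ/

alveolar: voiceless /ts/, voiced /dz/.
retroflex: voiceless —, voiced /ɖʐ/.
alveolo-palatal: voiceless /tɕ/, voiced /dʑ/.
The retroflex row has no voiceless member, so the gap is the voiceless retroflex affricate /ʈʂ/.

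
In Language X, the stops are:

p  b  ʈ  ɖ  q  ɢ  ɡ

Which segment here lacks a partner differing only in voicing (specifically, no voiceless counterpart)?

/ɡ/

Bilabial: /p/ ~ /b/
Retroflex: /ʈ/ ~ /ɖ/
Uvular: /q/ ~ /ɢ/
Velar: only /ɡ/ (voiced); no voiceless partner.
So /ɡ/ is the unpaired segment.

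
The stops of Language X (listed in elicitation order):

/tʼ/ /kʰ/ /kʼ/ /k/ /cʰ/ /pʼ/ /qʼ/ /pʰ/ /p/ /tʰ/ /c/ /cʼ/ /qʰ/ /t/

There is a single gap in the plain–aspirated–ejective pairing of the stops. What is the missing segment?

Plain: /p/ (bilabial), /t/ (alveolar), /c/ (palatal), /k/ (velar).
Aspirated: /pʰ/ (bilabial), /tʰ/ (alveolar), /cʰ/ (palatal), /kʰ/ (velar), /qʰ/ (uvular).
Ejective: /pʼ/ (bilabial), /tʼ/ (alveolar), /cʼ/ (palatal), /kʼ/ (velar), /qʼ/ (uvular).
The uvular row has no plain member, so the gap is the plain uvular stop /q/.

/q/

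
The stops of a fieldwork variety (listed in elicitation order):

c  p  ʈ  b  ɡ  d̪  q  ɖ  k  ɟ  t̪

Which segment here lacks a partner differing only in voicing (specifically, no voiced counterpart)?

/q/

Bilabial: /p/ ~ /b/
Dental: /t̪/ ~ /d̪/
Retroflex: /ʈ/ ~ /ɖ/
Palatal: /c/ ~ /ɟ/
Velar: /k/ ~ /ɡ/
Uvular: only /q/ (voiceless); no voiced partner.
So /q/ is the unpaired segment.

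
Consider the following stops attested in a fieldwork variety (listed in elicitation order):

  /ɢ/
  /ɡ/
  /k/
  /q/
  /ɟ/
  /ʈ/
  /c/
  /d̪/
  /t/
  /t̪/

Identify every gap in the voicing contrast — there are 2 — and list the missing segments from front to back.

/d/, /ɖ/

place of articulation  voiceless  voiced  
dental            t̪        d̪      
alveolar          t         —       
retroflex         ʈ         —       
palatal           c         ɟ       
velar             k         ɡ       
uvular            q         ɢ       
Gaps, from front to back: alveolar lacks voiced (/d/); retroflex lacks voiced (/ɖ/).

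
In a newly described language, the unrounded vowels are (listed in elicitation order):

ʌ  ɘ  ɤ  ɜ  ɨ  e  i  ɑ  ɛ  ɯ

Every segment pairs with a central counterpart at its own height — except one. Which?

/ɑ/

High: /i/ ~ /ɨ/ ~ /ɯ/
High-mid: /e/ ~ /ɘ/ ~ /ɤ/
Low-mid: /ɛ/ ~ /ɜ/ ~ /ʌ/
Low: only /ɑ/ (back); no central partner.
So /ɑ/ is the unpaired segment.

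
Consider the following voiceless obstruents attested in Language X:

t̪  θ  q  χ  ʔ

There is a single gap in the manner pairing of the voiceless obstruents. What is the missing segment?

/h/

dental: stop /t̪/, fricative /θ/.
uvular: stop /q/, fricative /χ/.
glottal: stop /ʔ/, fricative —.
The glottal row has no fricative member, so the gap is the glottal fricative /h/.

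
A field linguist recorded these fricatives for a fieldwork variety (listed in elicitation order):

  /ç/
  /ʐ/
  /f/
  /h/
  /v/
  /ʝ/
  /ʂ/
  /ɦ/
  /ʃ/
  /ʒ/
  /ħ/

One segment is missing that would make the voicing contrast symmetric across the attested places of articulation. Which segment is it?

/ʕ/

place of articulation  voiceless  voiced  
labiodental       f         v       
postalveolar      ʃ         ʒ       
retroflex         ʂ         ʐ       
palatal           ç         ʝ       
pharyngeal        ħ         —       
glottal           h         ɦ       
The pharyngeal row has no voiced member, so the gap is the voiced pharyngeal fricative /ʕ/.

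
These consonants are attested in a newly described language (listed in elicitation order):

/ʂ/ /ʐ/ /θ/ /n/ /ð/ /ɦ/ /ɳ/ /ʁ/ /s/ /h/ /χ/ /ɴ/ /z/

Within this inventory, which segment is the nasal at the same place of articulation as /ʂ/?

/ɳ/

/ʂ/ is a voiceless retroflex fricative.
The nasal at the same place is a retroflex nasal — in this inventory, /ɳ/.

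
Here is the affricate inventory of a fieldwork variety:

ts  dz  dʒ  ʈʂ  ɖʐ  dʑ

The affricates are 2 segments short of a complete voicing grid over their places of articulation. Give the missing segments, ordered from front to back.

/tʃ/, /tɕ/

alveolar: voiceless /ts/, voiced /dz/.
postalveolar: voiceless —, voiced /dʒ/.
retroflex: voiceless /ʈʂ/, voiced /ɖʐ/.
alveolo-palatal: voiceless —, voiced /dʑ/.
Gaps, from front to back: postalveolar lacks voiceless (/tʃ/); alveolo-palatal lacks voiceless (/tɕ/).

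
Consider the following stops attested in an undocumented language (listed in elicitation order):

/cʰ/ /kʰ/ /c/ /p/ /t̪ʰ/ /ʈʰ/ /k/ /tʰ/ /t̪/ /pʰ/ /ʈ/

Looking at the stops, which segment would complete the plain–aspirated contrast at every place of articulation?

/t/

Plain: /p/ (bilabial), /t̪/ (dental), /ʈ/ (retroflex), /c/ (palatal), /k/ (velar).
Aspirated: /pʰ/ (bilabial), /t̪ʰ/ (dental), /tʰ/ (alveolar), /ʈʰ/ (retroflex), /cʰ/ (palatal), /kʰ/ (velar).
The alveolar row has no plain member, so the gap is the plain alveolar stop /t/.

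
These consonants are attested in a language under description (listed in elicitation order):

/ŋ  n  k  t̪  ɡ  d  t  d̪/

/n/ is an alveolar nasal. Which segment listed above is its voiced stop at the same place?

/d/

The voiced stop at the same place is a voiced alveolar stop — in this inventory, /d/.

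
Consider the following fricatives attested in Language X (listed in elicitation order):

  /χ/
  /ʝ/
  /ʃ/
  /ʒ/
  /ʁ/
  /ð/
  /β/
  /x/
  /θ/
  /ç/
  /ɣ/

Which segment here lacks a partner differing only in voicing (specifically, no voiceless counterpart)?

/β/

Dental: /θ/ ~ /ð/
Postalveolar: /ʃ/ ~ /ʒ/
Palatal: /ç/ ~ /ʝ/
Velar: /x/ ~ /ɣ/
Uvular: /χ/ ~ /ʁ/
Bilabial: only /β/ (voiced); no voiceless partner.
So /β/ is the unpaired segment.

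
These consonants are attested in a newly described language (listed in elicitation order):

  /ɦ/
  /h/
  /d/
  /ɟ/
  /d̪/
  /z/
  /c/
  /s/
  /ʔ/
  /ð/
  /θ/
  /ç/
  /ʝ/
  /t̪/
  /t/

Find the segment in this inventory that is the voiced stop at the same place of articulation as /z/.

/d/

/z/ is a voiced alveolar fricative.
The voiced stop at the same place is a voiced alveolar stop — in this inventory, /d/.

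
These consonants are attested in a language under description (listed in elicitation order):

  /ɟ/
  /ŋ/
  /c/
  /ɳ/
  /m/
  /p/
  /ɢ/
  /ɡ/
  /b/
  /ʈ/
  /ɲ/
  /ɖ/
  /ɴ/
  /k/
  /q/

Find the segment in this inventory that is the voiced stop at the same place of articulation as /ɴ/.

/ɢ/

/ɴ/ is an uvular nasal.
The voiced stop at the same place is a voiced uvular stop — in this inventory, /ɢ/.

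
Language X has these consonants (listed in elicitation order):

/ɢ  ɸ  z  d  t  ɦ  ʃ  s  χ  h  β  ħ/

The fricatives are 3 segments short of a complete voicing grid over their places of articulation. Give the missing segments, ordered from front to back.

Voiceless: /ɸ/ (bilabial), /s/ (alveolar), /ʃ/ (postalveolar), /χ/ (uvular), /ħ/ (pharyngeal), /h/ (glottal).
Voiced: /β/ (bilabial), /z/ (alveolar), /ɦ/ (glottal).
Gaps, from front to back: postalveolar lacks voiced (/ʒ/); uvular lacks voiced (/ʁ/); pharyngeal lacks voiced (/ʕ/).

/ʒ/, /ʁ/, /ʕ/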